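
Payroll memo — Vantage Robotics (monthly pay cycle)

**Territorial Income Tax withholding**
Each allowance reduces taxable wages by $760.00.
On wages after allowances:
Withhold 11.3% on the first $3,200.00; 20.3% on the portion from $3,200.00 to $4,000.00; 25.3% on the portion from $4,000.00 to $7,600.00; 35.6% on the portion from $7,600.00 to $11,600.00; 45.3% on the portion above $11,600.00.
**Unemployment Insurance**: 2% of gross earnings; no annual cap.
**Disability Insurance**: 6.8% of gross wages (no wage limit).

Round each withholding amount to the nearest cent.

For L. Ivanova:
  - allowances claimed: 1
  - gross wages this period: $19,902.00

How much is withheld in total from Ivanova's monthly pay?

$8,026.71

Territorial Income Tax: taxable = $19,902.00 − 1×$760.00 = $19,142.00
  $2,858.80 + 45.3% × ($19,142.00 − $11,600.00) = $2,858.80 + 45.3% × $7,542.00 = $6,275.33
Unemployment Insurance: 2% × $19,902.00 = $398.04
Disability Insurance: 6.8% × $19,902.00 = $1,353.34
Total: $6,275.33 + $398.04 + $1,353.34 = $8,026.71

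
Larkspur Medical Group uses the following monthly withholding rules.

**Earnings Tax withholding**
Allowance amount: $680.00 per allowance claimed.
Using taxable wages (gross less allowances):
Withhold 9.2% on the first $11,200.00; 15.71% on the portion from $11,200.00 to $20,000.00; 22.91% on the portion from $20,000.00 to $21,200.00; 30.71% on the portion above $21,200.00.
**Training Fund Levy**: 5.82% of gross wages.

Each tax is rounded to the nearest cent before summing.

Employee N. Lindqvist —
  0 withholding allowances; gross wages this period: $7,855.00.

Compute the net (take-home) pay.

Earnings Tax: taxable = $7,855.00
  9.2% × $7,855.00 = $722.66
Training Fund Levy: 5.82% × $7,855.00 = $457.16
Total withheld: $722.66 + $457.16 = $1,179.82
Net pay: $7,855.00 − $1,179.82 = $6,675.18

$6,675.18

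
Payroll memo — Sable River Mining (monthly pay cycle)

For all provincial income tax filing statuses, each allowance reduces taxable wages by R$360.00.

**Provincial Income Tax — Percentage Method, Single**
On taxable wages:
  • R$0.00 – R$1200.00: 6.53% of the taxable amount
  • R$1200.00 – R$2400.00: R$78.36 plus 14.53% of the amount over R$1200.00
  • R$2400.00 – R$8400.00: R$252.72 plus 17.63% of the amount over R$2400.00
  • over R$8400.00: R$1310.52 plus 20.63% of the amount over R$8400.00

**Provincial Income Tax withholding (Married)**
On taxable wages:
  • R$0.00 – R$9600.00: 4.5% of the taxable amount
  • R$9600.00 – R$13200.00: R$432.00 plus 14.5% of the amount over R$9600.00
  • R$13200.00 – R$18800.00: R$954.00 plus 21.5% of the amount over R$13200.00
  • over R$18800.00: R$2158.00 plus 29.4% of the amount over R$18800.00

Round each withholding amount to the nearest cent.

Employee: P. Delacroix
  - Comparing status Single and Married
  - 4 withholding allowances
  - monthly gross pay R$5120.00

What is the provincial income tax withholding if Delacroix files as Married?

R$165.60

Provincial Income Tax (Married): taxable = R$5120.00 − 4×R$360.00 = R$3680.00
  4.5% × R$3680.00 = R$165.60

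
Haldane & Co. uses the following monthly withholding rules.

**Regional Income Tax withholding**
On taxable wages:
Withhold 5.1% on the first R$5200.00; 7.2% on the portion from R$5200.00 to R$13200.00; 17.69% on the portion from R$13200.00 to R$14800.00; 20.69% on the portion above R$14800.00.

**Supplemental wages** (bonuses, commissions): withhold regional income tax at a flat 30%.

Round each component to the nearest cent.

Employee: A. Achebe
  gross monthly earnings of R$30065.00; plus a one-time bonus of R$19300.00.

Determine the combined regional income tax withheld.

Regional Income Tax: taxable = R$30065.00
  R$1124.24 + 20.69% × (R$30065.00 − R$14800.00) = R$1124.24 + 20.69% × R$15265.00 = R$4282.57
Supplemental (30% flat on bonus): 30% × R$19300.00 = R$5790.00
Total regional income tax: R$4282.57 + R$5790.00 = R$10072.57

R$10072.57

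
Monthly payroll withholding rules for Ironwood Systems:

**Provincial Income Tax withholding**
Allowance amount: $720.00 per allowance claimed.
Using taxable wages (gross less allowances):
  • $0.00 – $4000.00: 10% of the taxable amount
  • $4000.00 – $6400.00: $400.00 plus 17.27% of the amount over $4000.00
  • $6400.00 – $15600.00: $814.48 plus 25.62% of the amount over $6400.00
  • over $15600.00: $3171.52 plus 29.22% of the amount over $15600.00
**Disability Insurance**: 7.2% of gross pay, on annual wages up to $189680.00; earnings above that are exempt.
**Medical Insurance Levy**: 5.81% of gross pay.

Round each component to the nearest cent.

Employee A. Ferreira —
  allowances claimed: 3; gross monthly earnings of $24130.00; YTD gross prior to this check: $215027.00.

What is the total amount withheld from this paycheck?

Provincial Income Tax: taxable = $24130.00 − 3×$720.00 = $21970.00
  $3171.52 + 29.22% × ($21970.00 − $15600.00) = $3171.52 + 29.22% × $6370.00 = $5032.83
Disability Insurance: YTD $215027.00 ≥ cap $189680.00 → $0.00
Medical Insurance Levy: 5.81% × $24130.00 = $1401.95
Total: $5032.83 + $0.00 + $1401.95 = $6434.78

$6434.78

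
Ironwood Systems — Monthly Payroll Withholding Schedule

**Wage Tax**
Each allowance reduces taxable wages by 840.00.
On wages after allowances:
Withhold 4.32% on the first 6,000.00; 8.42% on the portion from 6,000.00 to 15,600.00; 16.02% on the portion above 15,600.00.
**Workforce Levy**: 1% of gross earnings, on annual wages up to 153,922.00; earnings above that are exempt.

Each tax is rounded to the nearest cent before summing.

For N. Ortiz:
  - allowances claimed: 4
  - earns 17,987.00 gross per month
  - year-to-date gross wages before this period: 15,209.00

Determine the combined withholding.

1,165.46

Wage Tax: taxable = 17,987.00 − 4×840.00 = 14,627.00
  259.20 + 8.42% × (14,627.00 − 6,000.00) = 259.20 + 8.42% × 8,627.00 = 985.59
Workforce Levy: 1% × 17,987.00 = 179.87
Total: 985.59 + 179.87 = 1,165.46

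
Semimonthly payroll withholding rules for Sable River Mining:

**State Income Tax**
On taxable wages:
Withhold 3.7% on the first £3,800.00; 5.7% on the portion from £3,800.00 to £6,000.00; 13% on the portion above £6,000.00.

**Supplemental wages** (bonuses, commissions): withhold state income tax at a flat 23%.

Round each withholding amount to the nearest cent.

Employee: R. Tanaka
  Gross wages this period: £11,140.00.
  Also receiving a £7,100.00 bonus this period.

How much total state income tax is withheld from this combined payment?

State Income Tax: taxable = £11,140.00
  £266.00 + 13% × (£11,140.00 − £6,000.00) = £266.00 + 13% × £5,140.00 = £934.20
Supplemental (23% flat on bonus): 23% × £7,100.00 = £1,633.00
Total state income tax: £934.20 + £1,633.00 = £2,567.20

£2,567.20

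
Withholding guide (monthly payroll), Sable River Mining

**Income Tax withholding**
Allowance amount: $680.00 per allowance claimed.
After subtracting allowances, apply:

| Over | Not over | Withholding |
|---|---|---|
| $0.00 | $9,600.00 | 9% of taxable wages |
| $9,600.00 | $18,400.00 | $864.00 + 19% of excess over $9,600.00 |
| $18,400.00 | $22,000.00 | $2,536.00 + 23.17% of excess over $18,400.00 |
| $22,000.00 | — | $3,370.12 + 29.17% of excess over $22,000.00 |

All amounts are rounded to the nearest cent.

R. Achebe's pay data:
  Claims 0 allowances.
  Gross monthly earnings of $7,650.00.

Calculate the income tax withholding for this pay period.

$688.50

Income Tax: taxable = $7,650.00
  9% × $7,650.00 = $688.50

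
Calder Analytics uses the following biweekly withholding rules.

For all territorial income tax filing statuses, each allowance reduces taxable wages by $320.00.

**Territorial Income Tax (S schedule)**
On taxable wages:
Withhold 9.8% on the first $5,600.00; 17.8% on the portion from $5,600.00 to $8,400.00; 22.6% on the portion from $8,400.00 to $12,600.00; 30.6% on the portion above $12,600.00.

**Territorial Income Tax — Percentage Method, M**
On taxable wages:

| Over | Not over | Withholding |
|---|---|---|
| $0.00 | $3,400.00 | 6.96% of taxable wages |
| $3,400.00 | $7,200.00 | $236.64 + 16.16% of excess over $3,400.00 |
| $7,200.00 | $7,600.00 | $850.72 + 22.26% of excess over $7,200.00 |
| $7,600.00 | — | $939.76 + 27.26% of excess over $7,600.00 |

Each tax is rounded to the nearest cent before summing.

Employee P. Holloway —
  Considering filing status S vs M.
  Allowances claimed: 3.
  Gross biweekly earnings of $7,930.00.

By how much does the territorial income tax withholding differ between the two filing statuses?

$20.89

Territorial Income Tax (S): taxable = $7,930.00 − 3×$320.00 = $6,970.00
  $548.80 + 17.8% × ($6,970.00 − $5,600.00) = $548.80 + 17.8% × $1,370.00 = $792.66
Territorial Income Tax (M): taxable = $7,930.00 − 3×$320.00 = $6,970.00
  $236.64 + 16.16% × ($6,970.00 − $3,400.00) = $236.64 + 16.16% × $3,570.00 = $813.55
Difference: |$792.66 − $813.55| = $20.89 (higher under M)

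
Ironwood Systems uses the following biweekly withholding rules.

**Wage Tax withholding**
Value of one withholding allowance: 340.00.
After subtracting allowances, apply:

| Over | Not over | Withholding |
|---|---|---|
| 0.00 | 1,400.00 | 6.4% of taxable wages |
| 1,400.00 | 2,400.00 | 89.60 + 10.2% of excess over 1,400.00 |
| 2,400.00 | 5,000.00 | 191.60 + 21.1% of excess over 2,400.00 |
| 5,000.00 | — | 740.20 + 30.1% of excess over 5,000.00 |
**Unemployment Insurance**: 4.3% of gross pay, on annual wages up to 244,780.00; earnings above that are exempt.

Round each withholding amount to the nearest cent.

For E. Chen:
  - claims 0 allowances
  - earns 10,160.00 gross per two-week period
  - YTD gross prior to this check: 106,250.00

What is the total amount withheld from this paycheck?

Wage Tax: taxable = 10,160.00
  740.20 + 30.1% × (10,160.00 − 5,000.00) = 740.20 + 30.1% × 5,160.00 = 2,293.36
Unemployment Insurance: 4.3% × 10,160.00 = 436.88
Total: 2,293.36 + 436.88 = 2,730.24

2,730.24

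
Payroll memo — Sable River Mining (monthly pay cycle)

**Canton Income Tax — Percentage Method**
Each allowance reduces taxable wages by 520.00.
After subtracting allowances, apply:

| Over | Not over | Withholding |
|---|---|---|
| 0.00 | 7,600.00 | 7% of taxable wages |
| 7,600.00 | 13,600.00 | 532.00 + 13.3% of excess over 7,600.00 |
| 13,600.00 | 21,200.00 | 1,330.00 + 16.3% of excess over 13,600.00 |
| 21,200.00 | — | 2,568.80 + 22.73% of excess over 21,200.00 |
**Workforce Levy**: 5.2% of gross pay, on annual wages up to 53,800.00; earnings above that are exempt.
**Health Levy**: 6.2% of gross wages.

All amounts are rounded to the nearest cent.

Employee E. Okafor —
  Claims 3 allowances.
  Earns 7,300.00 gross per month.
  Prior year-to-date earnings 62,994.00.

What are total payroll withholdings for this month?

Canton Income Tax: taxable = 7,300.00 − 3×520.00 = 5,740.00
  7% × 5,740.00 = 401.80
Workforce Levy: YTD 62,994.00 ≥ cap 53,800.00 → 0.00
Health Levy: 6.2% × 7,300.00 = 452.60
Total: 401.80 + 0.00 + 452.60 = 854.40

854.40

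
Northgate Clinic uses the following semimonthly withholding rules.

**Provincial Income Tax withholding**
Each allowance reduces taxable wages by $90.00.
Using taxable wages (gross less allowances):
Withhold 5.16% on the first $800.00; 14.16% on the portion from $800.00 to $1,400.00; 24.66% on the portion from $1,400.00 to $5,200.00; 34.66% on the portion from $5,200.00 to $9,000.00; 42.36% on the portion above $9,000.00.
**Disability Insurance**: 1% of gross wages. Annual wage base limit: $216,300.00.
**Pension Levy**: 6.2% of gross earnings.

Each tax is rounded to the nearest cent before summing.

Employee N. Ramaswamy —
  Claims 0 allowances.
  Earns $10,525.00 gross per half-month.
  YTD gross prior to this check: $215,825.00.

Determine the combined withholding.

$3,683.69

Provincial Income Tax: taxable = $10,525.00
  $2,380.40 + 42.36% × ($10,525.00 − $9,000.00) = $2,380.40 + 42.36% × $1,525.00 = $3,026.39
Disability Insurance: cap $216,300.00 − YTD $215,825.00 = $475.00 subject; 1% × $475.00 = $4.75
Pension Levy: 6.2% × $10,525.00 = $652.55
Total: $3,026.39 + $4.75 + $652.55 = $3,683.69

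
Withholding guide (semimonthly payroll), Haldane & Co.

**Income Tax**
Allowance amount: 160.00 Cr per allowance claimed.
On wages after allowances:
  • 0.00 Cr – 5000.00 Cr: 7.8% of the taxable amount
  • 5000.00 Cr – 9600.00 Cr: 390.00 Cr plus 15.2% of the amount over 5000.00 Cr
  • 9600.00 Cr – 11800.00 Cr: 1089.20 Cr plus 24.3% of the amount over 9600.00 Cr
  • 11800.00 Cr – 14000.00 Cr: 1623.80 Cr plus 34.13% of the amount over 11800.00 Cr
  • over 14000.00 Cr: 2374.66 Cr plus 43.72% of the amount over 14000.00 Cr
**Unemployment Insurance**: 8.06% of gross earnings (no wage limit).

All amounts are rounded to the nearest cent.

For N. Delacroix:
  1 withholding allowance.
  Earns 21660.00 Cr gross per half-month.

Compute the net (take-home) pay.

14260.54 Cr

Income Tax: taxable = 21660.00 Cr − 1×160.00 Cr = 21500.00 Cr
  2374.66 Cr + 43.72% × (21500.00 Cr − 14000.00 Cr) = 2374.66 Cr + 43.72% × 7500.00 Cr = 5653.66 Cr
Unemployment Insurance: 8.06% × 21660.00 Cr = 1745.80 Cr
Total withheld: 5653.66 Cr + 1745.80 Cr = 7399.46 Cr
Net pay: 21660.00 Cr − 7399.46 Cr = 14260.54 Cr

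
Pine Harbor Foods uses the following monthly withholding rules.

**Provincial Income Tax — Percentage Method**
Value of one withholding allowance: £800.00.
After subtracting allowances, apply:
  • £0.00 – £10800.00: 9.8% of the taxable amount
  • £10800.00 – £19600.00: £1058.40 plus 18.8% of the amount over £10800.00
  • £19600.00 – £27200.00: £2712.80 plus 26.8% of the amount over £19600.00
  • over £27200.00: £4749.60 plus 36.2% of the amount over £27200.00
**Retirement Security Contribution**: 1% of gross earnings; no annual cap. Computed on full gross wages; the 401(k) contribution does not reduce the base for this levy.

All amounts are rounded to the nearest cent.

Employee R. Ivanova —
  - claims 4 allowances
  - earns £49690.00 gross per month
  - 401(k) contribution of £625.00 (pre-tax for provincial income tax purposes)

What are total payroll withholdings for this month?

£12003.23

Provincial Income Tax: taxable = £49690.00 − £625.00 − 4×£800.00 = £45865.00
  £4749.60 + 36.2% × (£45865.00 − £27200.00) = £4749.60 + 36.2% × £18665.00 = £11506.33
Retirement Security Contribution: 1% × £49690.00 = £496.90
Total: £11506.33 + £496.90 = £12003.23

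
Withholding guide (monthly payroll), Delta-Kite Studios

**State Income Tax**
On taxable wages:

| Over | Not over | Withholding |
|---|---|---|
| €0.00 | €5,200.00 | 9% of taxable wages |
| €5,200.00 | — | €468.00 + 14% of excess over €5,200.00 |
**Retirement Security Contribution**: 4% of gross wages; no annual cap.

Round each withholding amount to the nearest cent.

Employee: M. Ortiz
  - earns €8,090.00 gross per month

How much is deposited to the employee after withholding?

State Income Tax: taxable = €8,090.00
  €468.00 + 14% × (€8,090.00 − €5,200.00) = €468.00 + 14% × €2,890.00 = €872.60
Retirement Security Contribution: 4% × €8,090.00 = €323.60
Total withheld: €872.60 + €323.60 = €1,196.20
Net pay: €8,090.00 − €1,196.20 = €6,893.80

€6,893.80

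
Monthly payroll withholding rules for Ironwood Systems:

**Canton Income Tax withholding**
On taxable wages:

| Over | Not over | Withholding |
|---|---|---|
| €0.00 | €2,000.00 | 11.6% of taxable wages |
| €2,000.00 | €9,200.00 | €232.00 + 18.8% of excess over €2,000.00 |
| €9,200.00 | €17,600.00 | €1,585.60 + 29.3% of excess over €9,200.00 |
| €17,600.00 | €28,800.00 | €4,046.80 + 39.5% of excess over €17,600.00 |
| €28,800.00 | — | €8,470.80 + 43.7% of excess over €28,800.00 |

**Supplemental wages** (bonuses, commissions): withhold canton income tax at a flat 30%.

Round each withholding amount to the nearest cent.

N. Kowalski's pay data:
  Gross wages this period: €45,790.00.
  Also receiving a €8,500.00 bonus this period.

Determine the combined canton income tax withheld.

Canton Income Tax: taxable = €45,790.00
  €8,470.80 + 43.7% × (€45,790.00 − €28,800.00) = €8,470.80 + 43.7% × €16,990.00 = €15,895.43
Supplemental (30% flat on bonus): 30% × €8,500.00 = €2,550.00
Total canton income tax: €15,895.43 + €2,550.00 = €18,445.43

€18,445.43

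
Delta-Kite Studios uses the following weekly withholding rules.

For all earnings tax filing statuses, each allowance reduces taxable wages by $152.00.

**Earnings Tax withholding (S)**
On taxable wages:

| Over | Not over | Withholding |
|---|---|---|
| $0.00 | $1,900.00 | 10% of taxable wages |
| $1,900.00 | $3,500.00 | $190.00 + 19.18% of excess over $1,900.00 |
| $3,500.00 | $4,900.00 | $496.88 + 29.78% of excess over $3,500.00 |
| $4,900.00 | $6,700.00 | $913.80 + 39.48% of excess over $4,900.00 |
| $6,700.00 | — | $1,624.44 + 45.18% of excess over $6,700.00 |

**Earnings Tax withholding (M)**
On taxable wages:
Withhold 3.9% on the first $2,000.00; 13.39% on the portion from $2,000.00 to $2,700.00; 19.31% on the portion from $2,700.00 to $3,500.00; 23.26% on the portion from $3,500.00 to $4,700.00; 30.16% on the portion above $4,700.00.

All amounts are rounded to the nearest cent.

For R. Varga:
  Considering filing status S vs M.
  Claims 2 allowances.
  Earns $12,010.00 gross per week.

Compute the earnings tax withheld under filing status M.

Earnings Tax (M): taxable = $12,010.00 − 2×$152.00 = $11,706.00
  $605.33 + 30.16% × ($11,706.00 − $4,700.00) = $605.33 + 30.16% × $7,006.00 = $2,718.34

$2,718.34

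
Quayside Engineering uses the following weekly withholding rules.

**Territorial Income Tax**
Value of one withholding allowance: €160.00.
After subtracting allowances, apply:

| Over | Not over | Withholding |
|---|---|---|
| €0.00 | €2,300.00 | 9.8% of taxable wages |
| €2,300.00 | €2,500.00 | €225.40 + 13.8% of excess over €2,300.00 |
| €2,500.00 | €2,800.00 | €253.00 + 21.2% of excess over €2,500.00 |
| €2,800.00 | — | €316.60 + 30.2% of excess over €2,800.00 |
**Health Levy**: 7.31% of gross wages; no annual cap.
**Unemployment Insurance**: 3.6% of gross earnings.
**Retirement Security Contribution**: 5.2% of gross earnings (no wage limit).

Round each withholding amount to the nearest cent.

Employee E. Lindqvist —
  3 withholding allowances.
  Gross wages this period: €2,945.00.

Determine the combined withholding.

€722.61

Territorial Income Tax: taxable = €2,945.00 − 3×€160.00 = €2,465.00
  €225.40 + 13.8% × (€2,465.00 − €2,300.00) = €225.40 + 13.8% × €165.00 = €248.17
Health Levy: 7.31% × €2,945.00 = €215.28
Unemployment Insurance: 3.6% × €2,945.00 = €106.02
Retirement Security Contribution: 5.2% × €2,945.00 = €153.14
Total: €248.17 + €215.28 + €106.02 + €153.14 = €722.61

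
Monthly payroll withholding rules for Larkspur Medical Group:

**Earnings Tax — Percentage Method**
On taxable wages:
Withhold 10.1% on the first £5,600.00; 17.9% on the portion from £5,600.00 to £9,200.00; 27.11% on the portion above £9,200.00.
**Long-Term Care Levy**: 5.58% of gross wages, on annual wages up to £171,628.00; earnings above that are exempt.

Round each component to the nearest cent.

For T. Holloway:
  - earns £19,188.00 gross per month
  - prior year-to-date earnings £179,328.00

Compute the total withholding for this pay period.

£3,917.75

Earnings Tax: taxable = £19,188.00
  £1,210.00 + 27.11% × (£19,188.00 − £9,200.00) = £1,210.00 + 27.11% × £9,988.00 = £3,917.75
Long-Term Care Levy: YTD £179,328.00 ≥ cap £171,628.00 → £0.00
Total: £3,917.75 + £0.00 = £3,917.75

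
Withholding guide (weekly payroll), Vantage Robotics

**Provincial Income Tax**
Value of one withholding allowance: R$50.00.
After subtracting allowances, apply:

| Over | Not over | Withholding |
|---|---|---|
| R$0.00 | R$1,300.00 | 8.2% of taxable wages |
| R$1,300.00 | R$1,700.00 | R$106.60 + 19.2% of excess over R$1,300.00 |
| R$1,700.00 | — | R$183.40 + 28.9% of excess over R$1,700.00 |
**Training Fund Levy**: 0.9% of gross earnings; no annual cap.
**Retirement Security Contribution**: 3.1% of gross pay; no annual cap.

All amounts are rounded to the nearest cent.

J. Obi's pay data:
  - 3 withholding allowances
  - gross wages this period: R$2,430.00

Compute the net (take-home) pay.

R$1,981.78

Provincial Income Tax: taxable = R$2,430.00 − 3×R$50.00 = R$2,280.00
  R$183.40 + 28.9% × (R$2,280.00 − R$1,700.00) = R$183.40 + 28.9% × R$580.00 = R$351.02
Training Fund Levy: 0.9% × R$2,430.00 = R$21.87
Retirement Security Contribution: 3.1% × R$2,430.00 = R$75.33
Total withheld: R$351.02 + R$21.87 + R$75.33 = R$448.22
Net pay: R$2,430.00 − R$448.22 = R$1,981.78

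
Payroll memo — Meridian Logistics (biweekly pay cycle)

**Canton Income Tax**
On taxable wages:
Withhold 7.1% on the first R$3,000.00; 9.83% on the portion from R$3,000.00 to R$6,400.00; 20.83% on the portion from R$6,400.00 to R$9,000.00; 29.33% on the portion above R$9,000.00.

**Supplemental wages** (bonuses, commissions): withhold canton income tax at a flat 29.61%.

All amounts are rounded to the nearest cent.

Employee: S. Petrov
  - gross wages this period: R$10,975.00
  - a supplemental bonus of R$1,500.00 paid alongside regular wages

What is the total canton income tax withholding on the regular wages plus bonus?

Canton Income Tax: taxable = R$10,975.00
  R$1,088.80 + 29.33% × (R$10,975.00 − R$9,000.00) = R$1,088.80 + 29.33% × R$1,975.00 = R$1,668.07
Supplemental (29.61% flat on bonus): 29.61% × R$1,500.00 = R$444.15
Total canton income tax: R$1,668.07 + R$444.15 = R$2,112.22

R$2,112.22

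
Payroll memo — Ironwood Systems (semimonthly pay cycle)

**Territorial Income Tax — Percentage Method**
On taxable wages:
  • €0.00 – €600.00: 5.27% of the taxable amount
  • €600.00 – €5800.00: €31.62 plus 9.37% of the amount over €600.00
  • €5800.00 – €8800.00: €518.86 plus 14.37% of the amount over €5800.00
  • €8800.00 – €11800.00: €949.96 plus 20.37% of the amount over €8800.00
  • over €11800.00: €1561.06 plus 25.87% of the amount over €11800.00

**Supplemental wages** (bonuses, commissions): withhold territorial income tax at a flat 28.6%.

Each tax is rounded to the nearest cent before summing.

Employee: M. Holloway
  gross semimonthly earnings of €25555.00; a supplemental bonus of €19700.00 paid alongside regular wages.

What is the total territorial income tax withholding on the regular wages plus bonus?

Territorial Income Tax: taxable = €25555.00
  €1561.06 + 25.87% × (€25555.00 − €11800.00) = €1561.06 + 25.87% × €13755.00 = €5119.48
Supplemental (28.6% flat on bonus): 28.6% × €19700.00 = €5634.20
Total territorial income tax: €5119.48 + €5634.20 = €10753.68

€10753.68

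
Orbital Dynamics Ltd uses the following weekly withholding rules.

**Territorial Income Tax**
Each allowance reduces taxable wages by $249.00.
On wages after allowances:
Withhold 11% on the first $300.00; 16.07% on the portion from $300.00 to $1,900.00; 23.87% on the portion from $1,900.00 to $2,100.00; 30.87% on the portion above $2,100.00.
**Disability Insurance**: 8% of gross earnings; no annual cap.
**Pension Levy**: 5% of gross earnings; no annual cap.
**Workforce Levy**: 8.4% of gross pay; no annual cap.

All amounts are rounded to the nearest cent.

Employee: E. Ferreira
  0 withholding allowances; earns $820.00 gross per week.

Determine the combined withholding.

Territorial Income Tax: taxable = $820.00
  $33.00 + 16.07% × ($820.00 − $300.00) = $33.00 + 16.07% × $520.00 = $116.56
Disability Insurance: 8% × $820.00 = $65.60
Pension Levy: 5% × $820.00 = $41.00
Workforce Levy: 8.4% × $820.00 = $68.88
Total: $116.56 + $65.60 + $41.00 + $68.88 = $292.04

$292.04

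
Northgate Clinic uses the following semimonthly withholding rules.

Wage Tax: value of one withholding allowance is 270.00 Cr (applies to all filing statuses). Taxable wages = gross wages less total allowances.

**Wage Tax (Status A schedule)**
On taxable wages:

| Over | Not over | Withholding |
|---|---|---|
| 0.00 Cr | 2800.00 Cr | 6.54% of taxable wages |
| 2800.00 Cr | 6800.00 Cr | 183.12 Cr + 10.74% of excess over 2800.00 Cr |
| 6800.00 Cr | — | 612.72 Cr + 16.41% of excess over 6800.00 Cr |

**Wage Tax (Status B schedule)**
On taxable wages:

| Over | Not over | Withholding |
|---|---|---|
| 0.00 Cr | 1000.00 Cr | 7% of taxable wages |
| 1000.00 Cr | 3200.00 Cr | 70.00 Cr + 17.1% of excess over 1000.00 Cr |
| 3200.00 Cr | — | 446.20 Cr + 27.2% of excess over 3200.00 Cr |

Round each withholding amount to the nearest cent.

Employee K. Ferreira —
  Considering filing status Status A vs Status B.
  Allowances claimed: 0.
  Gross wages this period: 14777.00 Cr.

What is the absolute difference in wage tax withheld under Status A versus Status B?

1673.39 Cr

Wage Tax (Status A): taxable = 14777.00 Cr
  612.72 Cr + 16.41% × (14777.00 Cr − 6800.00 Cr) = 612.72 Cr + 16.41% × 7977.00 Cr = 1921.75 Cr
Wage Tax (Status B): taxable = 14777.00 Cr
  446.20 Cr + 27.2% × (14777.00 Cr − 3200.00 Cr) = 446.20 Cr + 27.2% × 11577.00 Cr = 3595.14 Cr
Difference: |1921.75 Cr − 3595.14 Cr| = 1673.39 Cr (higher under Status B)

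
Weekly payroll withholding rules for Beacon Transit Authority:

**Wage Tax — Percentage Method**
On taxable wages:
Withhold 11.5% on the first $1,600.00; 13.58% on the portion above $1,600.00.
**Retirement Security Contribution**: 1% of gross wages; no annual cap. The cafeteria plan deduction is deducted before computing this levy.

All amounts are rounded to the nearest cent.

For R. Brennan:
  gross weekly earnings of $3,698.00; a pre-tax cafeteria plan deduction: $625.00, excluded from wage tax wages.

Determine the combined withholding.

Wage Tax: taxable = $3,698.00 − $625.00 = $3,073.00
  $184.00 + 13.58% × ($3,073.00 − $1,600.00) = $184.00 + 13.58% × $1,473.00 = $384.03
Retirement Security Contribution: 1% × $3,073.00 = $30.73
Total: $384.03 + $30.73 = $414.76

$414.76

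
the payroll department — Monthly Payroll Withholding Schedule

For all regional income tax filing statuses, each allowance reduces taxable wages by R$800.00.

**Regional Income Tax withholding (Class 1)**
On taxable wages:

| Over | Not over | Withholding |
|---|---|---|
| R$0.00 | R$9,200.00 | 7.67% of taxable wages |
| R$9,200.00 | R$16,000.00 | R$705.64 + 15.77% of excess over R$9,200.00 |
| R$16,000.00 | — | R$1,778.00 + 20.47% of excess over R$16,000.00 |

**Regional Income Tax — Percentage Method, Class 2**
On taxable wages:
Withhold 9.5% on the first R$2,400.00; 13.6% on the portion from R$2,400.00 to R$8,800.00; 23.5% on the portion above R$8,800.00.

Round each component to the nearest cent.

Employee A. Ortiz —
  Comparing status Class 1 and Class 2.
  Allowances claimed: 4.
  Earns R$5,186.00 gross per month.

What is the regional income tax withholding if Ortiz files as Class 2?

R$188.67

Regional Income Tax (Class 2): taxable = R$5,186.00 − 4×R$800.00 = R$1,986.00
  9.5% × R$1,986.00 = R$188.67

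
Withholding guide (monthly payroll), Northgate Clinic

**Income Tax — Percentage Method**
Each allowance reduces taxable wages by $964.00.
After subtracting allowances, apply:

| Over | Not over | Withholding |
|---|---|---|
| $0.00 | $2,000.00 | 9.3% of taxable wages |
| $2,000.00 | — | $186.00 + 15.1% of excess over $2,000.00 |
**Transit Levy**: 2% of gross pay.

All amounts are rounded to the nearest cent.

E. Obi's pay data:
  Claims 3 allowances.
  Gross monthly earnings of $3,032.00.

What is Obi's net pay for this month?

Income Tax: taxable = $3,032.00 − 3×$964.00 = $140.00
  9.3% × $140.00 = $13.02
Transit Levy: 2% × $3,032.00 = $60.64
Total withheld: $13.02 + $60.64 = $73.66
Net pay: $3,032.00 − $73.66 = $2,958.34

$2,958.34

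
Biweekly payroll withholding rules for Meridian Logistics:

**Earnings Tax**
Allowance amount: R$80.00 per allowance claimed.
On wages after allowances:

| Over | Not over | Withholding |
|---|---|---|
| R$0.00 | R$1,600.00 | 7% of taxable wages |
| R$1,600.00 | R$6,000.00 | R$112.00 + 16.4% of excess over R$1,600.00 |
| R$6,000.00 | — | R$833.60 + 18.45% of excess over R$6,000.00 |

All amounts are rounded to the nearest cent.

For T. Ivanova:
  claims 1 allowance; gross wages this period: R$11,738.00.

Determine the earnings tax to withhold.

Earnings Tax: taxable = R$11,738.00 − 1×R$80.00 = R$11,658.00
  R$833.60 + 18.45% × (R$11,658.00 − R$6,000.00) = R$833.60 + 18.45% × R$5,658.00 = R$1,877.50

R$1,877.50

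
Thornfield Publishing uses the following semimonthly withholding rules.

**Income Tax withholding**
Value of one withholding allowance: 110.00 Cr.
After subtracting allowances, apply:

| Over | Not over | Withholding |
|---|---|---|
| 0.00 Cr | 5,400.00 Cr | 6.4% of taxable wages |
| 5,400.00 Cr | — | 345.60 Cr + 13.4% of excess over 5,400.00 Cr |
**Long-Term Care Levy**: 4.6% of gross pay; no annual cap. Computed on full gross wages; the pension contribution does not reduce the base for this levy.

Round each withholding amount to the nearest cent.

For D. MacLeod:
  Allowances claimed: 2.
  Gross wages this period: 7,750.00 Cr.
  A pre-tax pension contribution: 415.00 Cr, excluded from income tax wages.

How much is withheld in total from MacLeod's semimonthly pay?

931.91 Cr

Income Tax: taxable = 7,750.00 Cr − 415.00 Cr − 2×110.00 Cr = 7,115.00 Cr
  345.60 Cr + 13.4% × (7,115.00 Cr − 5,400.00 Cr) = 345.60 Cr + 13.4% × 1,715.00 Cr = 575.41 Cr
Long-Term Care Levy: 4.6% × 7,750.00 Cr = 356.50 Cr
Total: 575.41 Cr + 356.50 Cr = 931.91 Cr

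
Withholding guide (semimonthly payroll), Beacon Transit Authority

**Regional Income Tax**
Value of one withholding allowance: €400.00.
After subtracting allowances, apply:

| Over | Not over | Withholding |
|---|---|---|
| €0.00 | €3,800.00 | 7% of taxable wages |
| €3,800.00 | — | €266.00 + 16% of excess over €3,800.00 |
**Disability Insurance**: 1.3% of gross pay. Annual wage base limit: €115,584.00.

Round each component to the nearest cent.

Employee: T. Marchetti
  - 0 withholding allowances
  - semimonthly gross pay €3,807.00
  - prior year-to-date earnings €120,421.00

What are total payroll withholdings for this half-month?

Regional Income Tax: taxable = €3,807.00
  €266.00 + 16% × (€3,807.00 − €3,800.00) = €266.00 + 16% × €7.00 = €267.12
Disability Insurance: YTD €120,421.00 ≥ cap €115,584.00 → €0.00
Total: €267.12 + €0.00 = €267.12

€267.12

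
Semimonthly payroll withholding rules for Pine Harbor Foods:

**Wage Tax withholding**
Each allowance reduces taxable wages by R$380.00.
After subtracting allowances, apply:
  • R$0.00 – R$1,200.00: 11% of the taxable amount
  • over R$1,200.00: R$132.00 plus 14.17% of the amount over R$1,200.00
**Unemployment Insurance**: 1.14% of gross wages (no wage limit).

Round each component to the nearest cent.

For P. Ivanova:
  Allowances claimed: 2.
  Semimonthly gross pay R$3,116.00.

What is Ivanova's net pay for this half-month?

Wage Tax: taxable = R$3,116.00 − 2×R$380.00 = R$2,356.00
  R$132.00 + 14.17% × (R$2,356.00 − R$1,200.00) = R$132.00 + 14.17% × R$1,156.00 = R$295.81
Unemployment Insurance: 1.14% × R$3,116.00 = R$35.52
Total withheld: R$295.81 + R$35.52 = R$331.33
Net pay: R$3,116.00 − R$331.33 = R$2,784.67

R$2,784.67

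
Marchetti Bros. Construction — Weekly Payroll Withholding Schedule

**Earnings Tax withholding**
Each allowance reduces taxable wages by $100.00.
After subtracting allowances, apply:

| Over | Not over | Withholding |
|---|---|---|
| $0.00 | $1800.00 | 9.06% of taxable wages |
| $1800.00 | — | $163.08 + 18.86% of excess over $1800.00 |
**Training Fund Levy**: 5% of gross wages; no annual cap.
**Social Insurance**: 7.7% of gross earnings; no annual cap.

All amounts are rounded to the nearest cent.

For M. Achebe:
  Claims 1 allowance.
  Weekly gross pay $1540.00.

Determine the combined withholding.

$326.04

Earnings Tax: taxable = $1540.00 − 1×$100.00 = $1440.00
  9.06% × $1440.00 = $130.46
Training Fund Levy: 5% × $1540.00 = $77.00
Social Insurance: 7.7% × $1540.00 = $118.58
Total: $130.46 + $77.00 + $118.58 = $326.04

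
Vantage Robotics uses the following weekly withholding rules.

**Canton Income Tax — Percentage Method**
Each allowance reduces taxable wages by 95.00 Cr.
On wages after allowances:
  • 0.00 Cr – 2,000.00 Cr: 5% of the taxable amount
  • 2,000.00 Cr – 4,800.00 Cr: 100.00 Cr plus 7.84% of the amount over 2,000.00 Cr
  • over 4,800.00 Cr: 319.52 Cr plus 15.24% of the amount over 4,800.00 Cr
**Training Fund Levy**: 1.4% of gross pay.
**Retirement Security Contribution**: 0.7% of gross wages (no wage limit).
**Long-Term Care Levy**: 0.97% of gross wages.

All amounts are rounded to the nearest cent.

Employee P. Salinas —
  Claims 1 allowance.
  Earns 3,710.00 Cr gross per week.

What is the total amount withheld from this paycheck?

Canton Income Tax: taxable = 3,710.00 Cr − 1×95.00 Cr = 3,615.00 Cr
  100.00 Cr + 7.84% × (3,615.00 Cr − 2,000.00 Cr) = 100.00 Cr + 7.84% × 1,615.00 Cr = 226.62 Cr
Training Fund Levy: 1.4% × 3,710.00 Cr = 51.94 Cr
Retirement Security Contribution: 0.7% × 3,710.00 Cr = 25.97 Cr
Long-Term Care Levy: 0.97% × 3,710.00 Cr = 35.99 Cr
Total: 226.62 Cr + 51.94 Cr + 25.97 Cr + 35.99 Cr = 340.52 Cr

340.52 Cr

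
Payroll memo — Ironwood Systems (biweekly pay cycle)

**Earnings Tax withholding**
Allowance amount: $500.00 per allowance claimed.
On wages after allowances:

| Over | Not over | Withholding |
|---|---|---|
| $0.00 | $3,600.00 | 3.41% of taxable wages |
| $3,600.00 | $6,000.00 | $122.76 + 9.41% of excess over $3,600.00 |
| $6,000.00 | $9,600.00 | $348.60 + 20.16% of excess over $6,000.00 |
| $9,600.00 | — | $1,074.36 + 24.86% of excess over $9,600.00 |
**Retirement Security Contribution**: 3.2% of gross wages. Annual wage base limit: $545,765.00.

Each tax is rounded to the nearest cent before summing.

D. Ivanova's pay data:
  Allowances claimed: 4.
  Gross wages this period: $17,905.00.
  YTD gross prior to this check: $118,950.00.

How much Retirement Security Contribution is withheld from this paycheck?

Retirement Security Contribution: 3.2% × $17,905.00 = $572.96

$572.96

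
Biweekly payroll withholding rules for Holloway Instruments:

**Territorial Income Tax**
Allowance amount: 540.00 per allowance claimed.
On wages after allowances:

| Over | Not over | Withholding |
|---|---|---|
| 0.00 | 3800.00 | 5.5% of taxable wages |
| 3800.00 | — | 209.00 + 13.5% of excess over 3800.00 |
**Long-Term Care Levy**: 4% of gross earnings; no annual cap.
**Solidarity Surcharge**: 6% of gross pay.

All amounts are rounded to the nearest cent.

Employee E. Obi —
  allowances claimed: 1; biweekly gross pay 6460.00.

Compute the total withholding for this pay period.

Territorial Income Tax: taxable = 6460.00 − 1×540.00 = 5920.00
  209.00 + 13.5% × (5920.00 − 3800.00) = 209.00 + 13.5% × 2120.00 = 495.20
Long-Term Care Levy: 4% × 6460.00 = 258.40
Solidarity Surcharge: 6% × 6460.00 = 387.60
Total: 495.20 + 258.40 + 387.60 = 1141.20

1141.20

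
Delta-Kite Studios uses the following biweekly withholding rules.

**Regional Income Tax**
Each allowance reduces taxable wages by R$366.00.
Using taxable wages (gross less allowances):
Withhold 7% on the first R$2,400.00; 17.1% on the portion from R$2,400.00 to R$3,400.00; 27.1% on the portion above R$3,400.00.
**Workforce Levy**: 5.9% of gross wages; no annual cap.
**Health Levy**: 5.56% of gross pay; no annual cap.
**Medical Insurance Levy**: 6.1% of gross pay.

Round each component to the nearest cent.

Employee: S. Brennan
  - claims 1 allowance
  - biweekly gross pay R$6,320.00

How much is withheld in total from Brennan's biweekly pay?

R$2,140.92

Regional Income Tax: taxable = R$6,320.00 − 1×R$366.00 = R$5,954.00
  R$339.00 + 27.1% × (R$5,954.00 − R$3,400.00) = R$339.00 + 27.1% × R$2,554.00 = R$1,031.13
Workforce Levy: 5.9% × R$6,320.00 = R$372.88
Health Levy: 5.56% × R$6,320.00 = R$351.39
Medical Insurance Levy: 6.1% × R$6,320.00 = R$385.52
Total: R$1,031.13 + R$372.88 + R$351.39 + R$385.52 = R$2,140.92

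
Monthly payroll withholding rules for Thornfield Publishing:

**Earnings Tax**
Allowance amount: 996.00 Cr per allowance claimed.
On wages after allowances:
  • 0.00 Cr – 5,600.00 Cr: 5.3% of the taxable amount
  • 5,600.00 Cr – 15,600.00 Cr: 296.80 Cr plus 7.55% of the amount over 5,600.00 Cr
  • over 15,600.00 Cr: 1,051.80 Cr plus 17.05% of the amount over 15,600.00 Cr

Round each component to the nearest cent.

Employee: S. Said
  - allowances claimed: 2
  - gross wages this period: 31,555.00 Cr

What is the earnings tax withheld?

Earnings Tax: taxable = 31,555.00 Cr − 2×996.00 Cr = 29,563.00 Cr
  1,051.80 Cr + 17.05% × (29,563.00 Cr − 15,600.00 Cr) = 1,051.80 Cr + 17.05% × 13,963.00 Cr = 3,432.49 Cr

3,432.49 Cr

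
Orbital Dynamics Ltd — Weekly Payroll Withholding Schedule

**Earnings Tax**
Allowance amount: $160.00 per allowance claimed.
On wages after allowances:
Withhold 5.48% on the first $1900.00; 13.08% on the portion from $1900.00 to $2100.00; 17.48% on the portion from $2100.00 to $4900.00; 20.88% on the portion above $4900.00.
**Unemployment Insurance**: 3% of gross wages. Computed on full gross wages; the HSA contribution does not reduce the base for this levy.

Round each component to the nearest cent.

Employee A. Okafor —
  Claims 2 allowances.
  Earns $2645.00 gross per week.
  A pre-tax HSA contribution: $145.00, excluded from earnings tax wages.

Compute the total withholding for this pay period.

$223.61

Earnings Tax: taxable = $2645.00 − $145.00 − 2×$160.00 = $2180.00
  $130.28 + 17.48% × ($2180.00 − $2100.00) = $130.28 + 17.48% × $80.00 = $144.26
Unemployment Insurance: 3% × $2645.00 = $79.35
Total: $144.26 + $79.35 = $223.61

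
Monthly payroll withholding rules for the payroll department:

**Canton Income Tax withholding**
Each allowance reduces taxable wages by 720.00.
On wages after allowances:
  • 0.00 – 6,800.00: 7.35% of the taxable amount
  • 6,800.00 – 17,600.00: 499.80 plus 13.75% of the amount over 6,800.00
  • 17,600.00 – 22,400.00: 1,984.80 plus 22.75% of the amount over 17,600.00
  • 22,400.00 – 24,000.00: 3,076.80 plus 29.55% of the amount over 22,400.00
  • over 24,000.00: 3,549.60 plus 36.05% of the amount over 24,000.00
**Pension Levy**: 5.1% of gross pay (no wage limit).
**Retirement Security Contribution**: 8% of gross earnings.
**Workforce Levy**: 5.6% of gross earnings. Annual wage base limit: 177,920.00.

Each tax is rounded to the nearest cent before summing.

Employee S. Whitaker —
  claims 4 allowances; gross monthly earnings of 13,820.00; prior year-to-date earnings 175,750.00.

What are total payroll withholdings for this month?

Canton Income Tax: taxable = 13,820.00 − 4×720.00 = 10,940.00
  499.80 + 13.75% × (10,940.00 − 6,800.00) = 499.80 + 13.75% × 4,140.00 = 1,069.05
Pension Levy: 5.1% × 13,820.00 = 704.82
Retirement Security Contribution: 8% × 13,820.00 = 1,105.60
Workforce Levy: cap 177,920.00 − YTD 175,750.00 = 2,170.00 subject; 5.6% × 2,170.00 = 121.52
Total: 1,069.05 + 704.82 + 1,105.60 + 121.52 = 3,000.99

3,000.99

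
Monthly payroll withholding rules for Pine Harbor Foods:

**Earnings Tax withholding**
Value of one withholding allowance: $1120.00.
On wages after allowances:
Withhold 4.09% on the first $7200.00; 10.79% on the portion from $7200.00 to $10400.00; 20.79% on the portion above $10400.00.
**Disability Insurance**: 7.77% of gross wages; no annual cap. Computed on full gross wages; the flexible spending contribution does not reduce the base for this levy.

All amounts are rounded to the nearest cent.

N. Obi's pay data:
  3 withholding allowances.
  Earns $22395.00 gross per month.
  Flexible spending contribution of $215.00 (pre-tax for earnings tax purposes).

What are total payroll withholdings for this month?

$4130.37

Earnings Tax: taxable = $22395.00 − $215.00 − 3×$1120.00 = $18820.00
  $639.76 + 20.79% × ($18820.00 − $10400.00) = $639.76 + 20.79% × $8420.00 = $2390.28
Disability Insurance: 7.77% × $22395.00 = $1740.09
Total: $2390.28 + $1740.09 = $4130.37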